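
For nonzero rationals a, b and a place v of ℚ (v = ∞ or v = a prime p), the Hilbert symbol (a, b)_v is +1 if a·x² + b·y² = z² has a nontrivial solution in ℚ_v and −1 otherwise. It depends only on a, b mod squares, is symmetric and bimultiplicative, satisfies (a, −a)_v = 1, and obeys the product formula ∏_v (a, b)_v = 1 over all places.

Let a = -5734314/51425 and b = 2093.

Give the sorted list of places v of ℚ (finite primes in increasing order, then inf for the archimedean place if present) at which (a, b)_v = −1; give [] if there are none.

(a, b) ≡ (-14858, 2093) mod (ℚ^×)²; places V = {2, 3, 5, 7, 11, 13, 17, 19, 23, ∞}.
(a,b)_19: α=1, u≡6; β=0, v≡3 (mod 19); (6|19)=+1, (3|19)=-1; sign (−1)^0·+1^0·-1^1 = -1.
(a,b)_∞: sgn(-14858)=−, sgn(2093)=+, so +1.
(a,b)_3: α=8, u≡1; β=0, v≡2 (mod 3); (1|3)=+1, (2|3)=-1; sign (−1)^0·+1^0·-1^8 = +1.
(a,b)_11: α=-2, u≡9; β=0, v≡3 (mod 11); (9|11)=+1, (3|11)=+1; sign (−1)^0·+1^0·+1^-2 = +1.
(a,b)_7: α=0, u≡3; β=1, v≡5 (mod 7); (3|7)=-1, (5|7)=-1; sign (−1)^0·-1^1·-1^0 = -1.
(a,b)_23: α=1, u≡7; β=1, v≡22 (mod 23); (7|23)=-1, (22|23)=-1; sign (−1)^1·-1^1·-1^1 = -1.
(a,b)_13: α=0, u≡9; β=1, v≡5 (mod 13); (9|13)=+1, (5|13)=-1; sign (−1)^0·+1^1·-1^0 = +1.
(a,b)_17: α=-1, u≡10; β=0, v≡2 (mod 17); (10|17)=-1, (2|17)=+1; sign (−1)^0·-1^0·+1^-1 = +1.
(a,b)_5: α=-2, u≡3; β=0, v≡3 (mod 5); (3|5)=-1, (3|5)=-1; sign (−1)^0·-1^0·-1^-2 = +1.
(a,b)_2: α=1, β=0; u≡3, v≡5 (mod 8); ε(u)ε(v)=1·0, αω(v)=1·1, βω(u)=0·1; sum ≡ 1  ⇒  -1.
Ram(-14858, 2093) = {2, 7, 19, 23}; no ℚ_2-point on the conic.

[2, 7, 19, 23]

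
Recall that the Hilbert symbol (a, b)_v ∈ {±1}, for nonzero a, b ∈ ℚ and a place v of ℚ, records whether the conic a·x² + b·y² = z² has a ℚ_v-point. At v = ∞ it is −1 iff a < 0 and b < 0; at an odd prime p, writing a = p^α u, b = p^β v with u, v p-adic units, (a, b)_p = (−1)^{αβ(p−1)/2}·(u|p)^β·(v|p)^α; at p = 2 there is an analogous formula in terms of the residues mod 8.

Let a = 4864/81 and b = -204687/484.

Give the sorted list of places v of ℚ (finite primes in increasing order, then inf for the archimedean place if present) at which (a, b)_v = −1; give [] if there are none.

(a, b) ≡ (19, -7) mod (ℚ^×)²; places V = {2, 3, 7, 11, 19, ∞}.
(a,b)_3: α=-4, u≡1; β=4, v≡2 (mod 3); (1|3)=+1, (2|3)=-1; sign (−1)^0·+1^4·-1^-4 = +1.
(a,b)_7: α=0, u≡5; β=1, v≡5 (mod 7); (5|7)=-1, (5|7)=-1; sign (−1)^0·-1^1·-1^0 = -1.
(a,b)_2: α=8, β=-2; u≡3, v≡1 (mod 8); ε(u)ε(v)=1·0, αω(v)=8·0, βω(u)=-2·1; sum ≡ 0  ⇒  +1.
(a,b)_19: α=1, u≡17; β=2, v≡13 (mod 19); (17|19)=+1, (13|19)=-1; sign (−1)^0·+1^2·-1^1 = -1.
(a,b)_11: α=0, u≡6; β=-2, v≡3 (mod 11); (6|11)=-1, (3|11)=+1; sign (−1)^0·-1^-2·+1^0 = +1.
(a,b)_∞: sgn(19)=+, sgn(-7)=−, so +1.
|Ram(19, -7)| = 2, even; anisotropic at {7, 19}.

[7, 19]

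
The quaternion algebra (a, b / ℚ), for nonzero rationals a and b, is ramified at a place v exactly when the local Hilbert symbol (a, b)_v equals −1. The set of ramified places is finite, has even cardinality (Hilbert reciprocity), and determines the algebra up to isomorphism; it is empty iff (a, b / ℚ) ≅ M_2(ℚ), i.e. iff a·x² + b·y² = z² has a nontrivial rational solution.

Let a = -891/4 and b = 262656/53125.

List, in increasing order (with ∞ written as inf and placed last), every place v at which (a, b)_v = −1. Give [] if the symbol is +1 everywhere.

[2, 11, 17, 19]

Mod squares: a ≡ -11, b ≡ 9690. Check v ∈ {∞, 2, 3, 5, 11, 17, 19}.
v=5: a=5^0·(≡1), b=5^-5·(≡3) mod 5; (1|5)=+1, (3|5)=-1; (−1)^{0·-5·2}·(+1)^-5·(-1)^0 = +1.
v=11: a=11^1·(≡10), b=11^0·(≡7) mod 11; (10|11)=-1, (7|11)=-1; (−1)^{1·0·5}·(-1)^0·(-1)^1 = -1.
v=17: a=17^0·(≡11), b=17^-1·(≡15) mod 17; (11|17)=-1, (15|17)=+1; (−1)^{0·-1·8}·(-1)^-1·(+1)^0 = -1.
v=2: v_2(a)=-2, v_2(b)=9; units ≡ 5, 5 (mod 8); ε·ε+αω+βω = 0·0+-2·1+9·1 ≡ 1  ⇒  (a,b)_2 = -1.
v=∞: -11 < 0 and 9690 > 0  ⇒  (a,b)_∞ = +1.
v=19: a=19^0·(≡10), b=19^1·(≡11) mod 19; (10|19)=-1, (11|19)=+1; (−1)^{0·1·9}·(-1)^1·(+1)^0 = -1.
v=3: a=3^4·(≡1), b=3^3·(≡2) mod 3; (1|3)=+1, (2|3)=-1; (−1)^{4·3·1}·(+1)^3·(-1)^4 = +1.
Ram(-11, 9690) = {2, 11, 17, 19}; no ℚ_2-point on the conic.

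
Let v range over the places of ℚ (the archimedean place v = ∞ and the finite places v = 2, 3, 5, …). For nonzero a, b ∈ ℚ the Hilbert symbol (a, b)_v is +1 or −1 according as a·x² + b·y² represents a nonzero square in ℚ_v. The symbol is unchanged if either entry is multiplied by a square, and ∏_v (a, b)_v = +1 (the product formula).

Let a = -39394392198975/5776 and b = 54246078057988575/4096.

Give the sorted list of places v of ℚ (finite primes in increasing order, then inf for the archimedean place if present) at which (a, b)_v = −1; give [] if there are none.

(a, b) ≡ (-7479439, 439967) mod (ℚ^×)²; places V = {2, 3, 5, 11, 17, 19, 23, 37, 47, ∞}.
(a,b)_23: α=1, u≡18; β=1, v≡12 (mod 23); (18|23)=+1, (12|23)=+1; sign (−1)^1·+1^1·+1^1 = -1.
(a,b)_17: α=3, u≡6; β=4, v≡11 (mod 17); (6|17)=-1, (11|17)=-1; sign (−1)^0·-1^4·-1^3 = -1.
(a,b)_19: α=-2, u≡6; β=0, v≡13 (mod 19); (6|19)=+1, (13|19)=-1; sign (−1)^0·+1^0·-1^-2 = +1.
(a,b)_37: α=1, u≡33; β=1, v≡22 (mod 37); (33|37)=+1, (22|37)=-1; sign (−1)^0·+1^1·-1^1 = -1.
(a,b)_11: α=1, u≡3; β=1, v≡4 (mod 11); (3|11)=+1, (4|11)=+1; sign (−1)^1·+1^1·+1^1 = -1.
(a,b)_47: α=1, u≡30; β=1, v≡18 (mod 47); (30|47)=-1, (18|47)=+1; sign (−1)^1·-1^1·+1^1 = +1.
(a,b)_2: α=-4, β=-12; u≡1, v≡7 (mod 8); ε(u)ε(v)=0·1, αω(v)=-4·0, βω(u)=-12·0; sum ≡ 0  ⇒  +1.
(a,b)_5: α=2, u≡1; β=2, v≡3 (mod 5); (1|5)=+1, (3|5)=-1; sign (−1)^0·+1^2·-1^2 = +1.
(a,b)_∞: sgn(-7479439)=−, sgn(439967)=+, so +1.
(a,b)_3: α=6, u≡2; β=10, v≡2 (mod 3); (2|3)=-1, (2|3)=-1; sign (−1)^0·-1^10·-1^6 = +1.
Ram(-7479439, 439967) = {11, 17, 23, 37}; no ℚ_11-point on the conic.

[11, 17, 23, 37]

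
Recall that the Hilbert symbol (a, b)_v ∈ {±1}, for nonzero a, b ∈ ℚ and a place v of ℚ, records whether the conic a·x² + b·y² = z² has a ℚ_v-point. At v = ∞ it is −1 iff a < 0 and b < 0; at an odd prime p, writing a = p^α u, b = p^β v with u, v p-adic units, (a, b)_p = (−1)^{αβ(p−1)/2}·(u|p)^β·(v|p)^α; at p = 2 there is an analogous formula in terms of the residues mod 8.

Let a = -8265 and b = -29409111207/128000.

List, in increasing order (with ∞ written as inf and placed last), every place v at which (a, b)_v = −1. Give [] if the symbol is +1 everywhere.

Mod squares: a ≡ -8265, b ≡ -70035. Check v ∈ {∞, 2, 3, 5, 7, 19, 23, 29}.
v=7: a=7^0·(≡2), b=7^3·(≡6) mod 7; (2|7)=+1, (6|7)=-1; (−1)^{0·3·3}·(+1)^3·(-1)^0 = +1.
v=19: a=19^1·(≡2), b=19^0·(≡8) mod 19; (2|19)=-1, (8|19)=-1; (−1)^{1·0·9}·(-1)^0·(-1)^1 = -1.
v=2: v_2(a)=0, v_2(b)=-10; units ≡ 7, 5 (mod 8); ε·ε+αω+βω = 1·0+0·1+-10·0 ≡ 0  ⇒  (a,b)_2 = +1.
v=3: a=3^1·(≡2), b=3^5·(≡1) mod 3; (2|3)=-1, (1|3)=+1; (−1)^{1·5·1}·(-1)^5·(+1)^1 = +1.
v=23: a=23^0·(≡15), b=23^3·(≡22) mod 23; (15|23)=-1, (22|23)=-1; (−1)^{0·3·11}·(-1)^3·(-1)^0 = -1.
v=∞: -8265 < 0 and -70035 < 0  ⇒  (a,b)_∞ = -1.
v=5: a=5^1·(≡2), b=5^-3·(≡2) mod 5; (2|5)=-1, (2|5)=-1; (−1)^{1·-3·2}·(-1)^-3·(-1)^1 = +1.
v=29: a=29^1·(≡5), b=29^1·(≡8) mod 29; (5|29)=+1, (8|29)=-1; (−1)^{1·1·14}·(+1)^1·(-1)^1 = -1.
|Ram(-8265, -70035)| = 4, even; anisotropic at {19, 23, 29, ∞}.

[19, 23, 29, inf]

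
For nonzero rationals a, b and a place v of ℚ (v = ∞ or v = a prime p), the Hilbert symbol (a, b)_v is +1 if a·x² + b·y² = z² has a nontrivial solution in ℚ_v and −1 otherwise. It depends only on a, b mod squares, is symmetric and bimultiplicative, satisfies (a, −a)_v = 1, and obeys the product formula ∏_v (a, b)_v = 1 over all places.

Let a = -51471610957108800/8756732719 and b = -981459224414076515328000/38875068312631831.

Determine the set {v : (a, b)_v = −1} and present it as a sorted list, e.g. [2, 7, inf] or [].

(a, b) ≡ (-527, -11470) mod (ℚ^×)²; places V = {2, 3, 5, 7, 13, 17, 31, 37, 43, ∞}.
(a,b)_3: α=14, u≡1; β=18, v≡2 (mod 3); (1|3)=+1, (2|3)=-1; sign (−1)^0·+1^18·-1^14 = +1.
(a,b)_2: α=6, β=13; u≡1, v≡1 (mod 8); ε(u)ε(v)=0·0, αω(v)=6·0, βω(u)=13·0; sum ≡ 0  ⇒  +1.
(a,b)_5: α=2, u≡2; β=3, v≡1 (mod 5); (2|5)=-1, (1|5)=+1; sign (−1)^0·-1^3·+1^2 = -1.
(a,b)_13: α=0, u≡7; β=2, v≡1 (mod 13); (7|13)=-1, (1|13)=+1; sign (−1)^0·-1^2·+1^0 = +1.
(a,b)_37: α=2, u≡36; β=3, v≡29 (mod 37); (36|37)=+1, (29|37)=-1; sign (−1)^0·+1^3·-1^2 = +1.
(a,b)_7: α=-10, u≡6; β=-14, v≡6 (mod 7); (6|7)=-1, (6|7)=-1; sign (−1)^0·-1^-14·-1^-10 = +1.
(a,b)_31: α=-1, u≡19; β=-1, v≡18 (mod 31); (19|31)=+1, (18|31)=+1; sign (−1)^1·+1^-1·+1^-1 = -1.
(a,b)_17: α=3, u≡6; β=2, v≡10 (mod 17); (6|17)=-1, (10|17)=-1; sign (−1)^0·-1^2·-1^3 = -1.
(a,b)_43: α=0, u≡39; β=-2, v≡35 (mod 43); (39|43)=-1, (35|43)=+1; sign (−1)^0·-1^-2·+1^0 = +1.
(a,b)_∞: sgn(-527)=−, sgn(-11470)=−, so -1.
|Ram(-527, -11470)| = 4, even; anisotropic at {5, 17, 31, ∞}.

[5, 17, 31, inf]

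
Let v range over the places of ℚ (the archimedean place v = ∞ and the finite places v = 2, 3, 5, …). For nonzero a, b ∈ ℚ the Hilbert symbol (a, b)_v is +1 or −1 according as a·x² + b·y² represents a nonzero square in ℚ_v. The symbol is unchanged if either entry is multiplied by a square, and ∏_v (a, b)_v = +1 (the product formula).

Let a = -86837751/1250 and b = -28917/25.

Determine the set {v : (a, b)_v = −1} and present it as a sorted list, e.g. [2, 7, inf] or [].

[2, 7, 11, 13, 17, inf]

(a, b) ≡ (-4862, -357) mod (ℚ^×)²; places V = {2, 3, 5, 7, 11, 13, 17, ∞}.
(a,b)_2: α=-1, β=0; u≡1, v≡3 (mod 8); ε(u)ε(v)=0·1, αω(v)=-1·1, βω(u)=0·0; sum ≡ 1  ⇒  -1.
(a,b)_∞: sgn(-4862)=−, sgn(-357)=−, so -1.
(a,b)_17: α=1, u≡12; β=1, v≡2 (mod 17); (12|17)=-1, (2|17)=+1; sign (−1)^0·-1^1·+1^1 = -1.
(a,b)_7: α=2, u≡3; β=1, v≡5 (mod 7); (3|7)=-1, (5|7)=-1; sign (−1)^0·-1^1·-1^2 = -1.
(a,b)_5: α=-4, u≡2; β=-2, v≡3 (mod 5); (2|5)=-1, (3|5)=-1; sign (−1)^0·-1^-2·-1^-4 = +1.
(a,b)_3: α=6, u≡1; β=5, v≡1 (mod 3); (1|3)=+1, (1|3)=+1; sign (−1)^0·+1^5·+1^6 = +1.
(a,b)_13: α=1, u≡1; β=0, v≡5 (mod 13); (1|13)=+1, (5|13)=-1; sign (−1)^0·+1^0·-1^1 = -1.
(a,b)_11: α=1, u≡1; β=0, v≡8 (mod 11); (1|11)=+1, (8|11)=-1; sign (−1)^0·+1^0·-1^1 = -1.
Ram(-4862, -357) = {2, 7, 11, 13, 17, ∞}; no ℚ_2-point on the conic.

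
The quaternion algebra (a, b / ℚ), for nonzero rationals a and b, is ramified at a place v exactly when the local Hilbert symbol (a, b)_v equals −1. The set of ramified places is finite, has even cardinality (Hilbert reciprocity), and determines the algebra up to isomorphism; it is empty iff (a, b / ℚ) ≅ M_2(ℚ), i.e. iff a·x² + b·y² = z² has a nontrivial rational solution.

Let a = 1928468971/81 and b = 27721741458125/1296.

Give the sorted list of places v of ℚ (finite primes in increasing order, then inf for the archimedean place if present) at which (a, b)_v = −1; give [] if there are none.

Mod squares: a ≡ 21571, b ≡ 496133. Check v ∈ {∞, 2, 3, 5, 11, 13, 23, 37, 53}.
v=13: a=13^2·(≡12), b=13^2·(≡1) mod 13; (12|13)=+1, (1|13)=+1; (−1)^{2·2·6}·(+1)^2·(+1)^2 = +1.
v=53: a=53^1·(≡25), b=53^1·(≡32) mod 53; (25|53)=+1, (32|53)=-1; (−1)^{1·1·26}·(+1)^1·(-1)^1 = -1.
v=23: a=23^2·(≡21), b=23^3·(≡11) mod 23; (21|23)=-1, (11|23)=-1; (−1)^{2·3·11}·(-1)^3·(-1)^2 = -1.
v=5: a=5^0·(≡1), b=5^4·(≡3) mod 5; (1|5)=+1, (3|5)=-1; (−1)^{0·4·2}·(+1)^4·(-1)^0 = +1.
v=37: a=37^1·(≡36), b=37^1·(≡15) mod 37; (36|37)=+1, (15|37)=-1; (−1)^{1·1·18}·(+1)^1·(-1)^1 = -1.
v=11: a=11^1·(≡3), b=11^1·(≡1) mod 11; (3|11)=+1, (1|11)=+1; (−1)^{1·1·5}·(+1)^1·(+1)^1 = -1.
v=2: v_2(a)=0, v_2(b)=-4; units ≡ 3, 5 (mod 8); ε·ε+αω+βω = 1·0+0·1+-4·1 ≡ 0  ⇒  (a,b)_2 = +1.
v=3: a=3^-4·(≡1), b=3^-4·(≡2) mod 3; (1|3)=+1, (2|3)=-1; (−1)^{-4·-4·1}·(+1)^-4·(-1)^-4 = +1.
v=∞: 21571 > 0 and 496133 > 0  ⇒  (a,b)_∞ = +1.
(21571, 496133 / ℚ) ramifies at {11, 23, 37, 53}: a division algebra.

[11, 23, 37, 53]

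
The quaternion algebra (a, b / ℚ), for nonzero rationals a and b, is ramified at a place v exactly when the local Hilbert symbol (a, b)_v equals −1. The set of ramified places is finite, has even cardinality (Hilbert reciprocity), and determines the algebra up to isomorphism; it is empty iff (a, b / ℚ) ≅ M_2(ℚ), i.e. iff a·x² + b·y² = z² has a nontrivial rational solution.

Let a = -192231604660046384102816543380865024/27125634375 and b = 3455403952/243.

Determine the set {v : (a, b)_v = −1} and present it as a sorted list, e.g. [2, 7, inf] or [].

[13, 17, 31, 37]

Mod squares: a ≡ -131910735, b ≡ 269841. Check v ∈ {∞, 2, 3, 5, 7, 11, 13, 17, 29, 31, 37, 41}.
v=∞: -131910735 < 0 and 269841 > 0  ⇒  (a,b)_∞ = +1.
v=5: a=5^-5·(≡2), b=5^0·(≡4) mod 5; (2|5)=-1, (4|5)=+1; (−1)^{-5·0·2}·(-1)^0·(+1)^-5 = +1.
v=11: a=11^5·(≡6), b=11^1·(≡5) mod 11; (6|11)=-1, (5|11)=+1; (−1)^{5·1·5}·(-1)^1·(+1)^5 = +1.
v=31: a=31^1·(≡15), b=31^0·(≡21) mod 31; (15|31)=-1, (21|31)=-1; (−1)^{1·0·15}·(-1)^0·(-1)^1 = -1.
v=3: a=3^-11·(≡2), b=3^-5·(≡1) mod 3; (2|3)=-1, (1|3)=+1; (−1)^{-11·-5·1}·(-1)^-5·(+1)^-11 = +1.
v=29: a=29^2·(≡1), b=29^0·(≡9) mod 29; (1|29)=+1, (9|29)=+1; (−1)^{2·0·14}·(+1)^0·(+1)^2 = +1.
v=7: a=7^-2·(≡4), b=7^4·(≡3) mod 7; (4|7)=+1, (3|7)=-1; (−1)^{-2·4·3}·(+1)^4·(-1)^-2 = +1.
v=37: a=37^5·(≡35), b=37^1·(≡30) mod 37; (35|37)=-1, (30|37)=+1; (−1)^{5·1·18}·(-1)^1·(+1)^5 = -1.
v=2: v_2(a)=26, v_2(b)=4; units ≡ 1, 1 (mod 8); ε·ε+αω+βω = 0·0+26·0+4·0 ≡ 0  ⇒  (a,b)_2 = +1.
v=41: a=41^1·(≡12), b=41^0·(≡25) mod 41; (12|41)=-1, (25|41)=+1; (−1)^{1·0·20}·(-1)^0·(+1)^1 = +1.
v=13: a=13^2·(≡11), b=13^1·(≡9) mod 13; (11|13)=-1, (9|13)=+1; (−1)^{2·1·6}·(-1)^1·(+1)^2 = -1.
v=17: a=17^5·(≡16), b=17^1·(≡7) mod 17; (16|17)=+1, (7|17)=-1; (−1)^{5·1·8}·(+1)^1·(-1)^5 = -1.
|Ram(-131910735, 269841)| = 4, even; anisotropic at {13, 17, 31, 37}.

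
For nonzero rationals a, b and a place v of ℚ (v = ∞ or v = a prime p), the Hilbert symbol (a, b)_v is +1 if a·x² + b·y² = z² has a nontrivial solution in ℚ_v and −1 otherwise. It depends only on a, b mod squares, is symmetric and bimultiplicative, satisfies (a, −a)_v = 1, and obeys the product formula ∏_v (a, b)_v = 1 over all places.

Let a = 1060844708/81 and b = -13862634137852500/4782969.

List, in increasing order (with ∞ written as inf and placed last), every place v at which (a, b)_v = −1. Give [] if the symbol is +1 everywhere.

[29, 41]

Mod squares: a ≡ 14993, b ≡ -7991269. Check v ∈ {∞, 2, 3, 5, 7, 11, 13, 17, 19, 29, 41, 47}.
v=41: a=41^0·(≡34), b=41^1·(≡21) mod 41; (34|41)=-1, (21|41)=+1; (−1)^{0·1·20}·(-1)^1·(+1)^0 = -1.
v=2: v_2(a)=2, v_2(b)=2; units ≡ 1, 3 (mod 8); ε·ε+αω+βω = 0·1+2·1+2·0 ≡ 0  ⇒  (a,b)_2 = +1.
v=19: a=19^2·(≡10), b=19^0·(≡17) mod 19; (10|19)=-1, (17|19)=+1; (−1)^{2·0·9}·(-1)^0·(+1)^2 = +1.
v=11: a=11^1·(≡10), b=11^1·(≡9) mod 11; (10|11)=-1, (9|11)=+1; (−1)^{1·1·5}·(-1)^1·(+1)^1 = +1.
v=∞: 14993 > 0 and -7991269 < 0  ⇒  (a,b)_∞ = +1.
v=3: a=3^-4·(≡2), b=3^-14·(≡2) mod 3; (2|3)=-1, (2|3)=-1; (−1)^{-4·-14·1}·(-1)^-14·(-1)^-4 = +1.
v=29: a=29^1·(≡16), b=29^1·(≡21) mod 29; (16|29)=+1, (21|29)=-1; (−1)^{1·1·14}·(+1)^1·(-1)^1 = -1.
v=5: a=5^0·(≡3), b=5^4·(≡4) mod 5; (3|5)=-1, (4|5)=+1; (−1)^{0·4·2}·(-1)^4·(+1)^0 = +1.
v=47: a=47^1·(≡27), b=47^1·(≡13) mod 47; (27|47)=+1, (13|47)=-1; (−1)^{1·1·23}·(+1)^1·(-1)^1 = +1.
v=17: a=17^0·(≡9), b=17^2·(≡12) mod 17; (9|17)=+1, (12|17)=-1; (−1)^{0·2·8}·(+1)^2·(-1)^0 = +1.
v=7: a=7^2·(≡3), b=7^4·(≡1) mod 7; (3|7)=-1, (1|7)=+1; (−1)^{2·4·3}·(-1)^4·(+1)^2 = +1.
v=13: a=13^0·(≡9), b=13^1·(≡8) mod 13; (9|13)=+1, (8|13)=-1; (−1)^{0·1·6}·(+1)^1·(-1)^0 = +1.
|Ram(14993, -7991269)| = 2, even; anisotropic at {29, 41}.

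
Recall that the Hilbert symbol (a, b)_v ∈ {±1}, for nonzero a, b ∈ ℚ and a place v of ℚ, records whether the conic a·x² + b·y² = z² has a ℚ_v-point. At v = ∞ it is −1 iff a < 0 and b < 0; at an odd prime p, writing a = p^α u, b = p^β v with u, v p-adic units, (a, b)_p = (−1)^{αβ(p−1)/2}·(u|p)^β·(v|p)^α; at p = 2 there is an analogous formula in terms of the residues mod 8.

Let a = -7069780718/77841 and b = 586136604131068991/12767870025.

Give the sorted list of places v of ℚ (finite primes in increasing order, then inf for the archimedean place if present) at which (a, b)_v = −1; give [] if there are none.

[7, 11]

(a, b) ≡ (-49742, 4199) mod (ℚ^×)²; places V = {2, 3, 5, 7, 11, 13, 17, 19, 29, 31, 37, ∞}.
(a,b)_11: α=1, u≡7; β=4, v≡2 (mod 11); (7|11)=-1, (2|11)=-1; sign (−1)^0·-1^4·-1^1 = -1.
(a,b)_2: α=1, β=0; u≡1, v≡7 (mod 8); ε(u)ε(v)=0·1, αω(v)=1·0, βω(u)=0·0; sum ≡ 0  ⇒  +1.
(a,b)_3: α=-4, u≡1; β=-12, v≡2 (mod 3); (1|3)=+1, (2|3)=-1; sign (−1)^0·+1^-12·-1^-4 = +1.
(a,b)_17: α=1, u≡9; β=1, v≡1 (mod 17); (9|17)=+1, (1|17)=+1; sign (−1)^0·+1^1·+1^1 = +1.
(a,b)_31: α=-2, u≡22; β=-2, v≡7 (mod 31); (22|31)=-1, (7|31)=+1; sign (−1)^0·-1^-2·+1^-2 = +1.
(a,b)_5: α=0, u≡2; β=-2, v≡1 (mod 5); (2|5)=-1, (1|5)=+1; sign (−1)^0·-1^-2·+1^0 = +1.
(a,b)_37: α=0, u≡24; β=2, v≡14 (mod 37); (24|37)=-1, (14|37)=-1; sign (−1)^0·-1^2·-1^0 = +1.
(a,b)_19: α=1, u≡1; β=1, v≡18 (mod 19); (1|19)=+1, (18|19)=-1; sign (−1)^1·+1^1·-1^1 = +1.
(a,b)_∞: sgn(-49742)=−, sgn(4199)=+, so +1.
(a,b)_29: α=2, u≡7; β=2, v≡20 (mod 29); (7|29)=+1, (20|29)=+1; sign (−1)^0·+1^2·+1^2 = +1.
(a,b)_7: α=1, u≡6; β=2, v≡5 (mod 7); (6|7)=-1, (5|7)=-1; sign (−1)^0·-1^2·-1^1 = -1.
(a,b)_13: α=2, u≡12; β=3, v≡11 (mod 13); (12|13)=+1, (11|13)=-1; sign (−1)^0·+1^3·-1^2 = +1.
|Ram(-49742, 4199)| = 2, even; anisotropic at {7, 11}.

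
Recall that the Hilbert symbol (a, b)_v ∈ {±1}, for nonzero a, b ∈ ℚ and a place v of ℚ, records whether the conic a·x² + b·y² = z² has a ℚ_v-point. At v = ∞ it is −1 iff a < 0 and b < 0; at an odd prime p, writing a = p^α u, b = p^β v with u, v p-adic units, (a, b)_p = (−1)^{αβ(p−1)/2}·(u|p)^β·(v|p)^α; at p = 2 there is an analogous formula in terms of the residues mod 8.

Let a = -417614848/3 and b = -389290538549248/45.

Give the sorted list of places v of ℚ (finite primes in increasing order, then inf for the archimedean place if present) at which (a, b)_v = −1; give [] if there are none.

(a, b) ≡ (-24969, -35) mod (ℚ^×)²; places V = {2, 3, 5, 7, 29, 41, ∞}.
(a,b)_∞: sgn(-24969)=−, sgn(-35)=−, so -1.
(a,b)_2: α=10, β=14; u≡7, v≡5 (mod 8); ε(u)ε(v)=1·0, αω(v)=10·1, βω(u)=14·0; sum ≡ 0  ⇒  +1.
(a,b)_7: α=3, u≡3; β=5, v≡1 (mod 7); (3|7)=-1, (1|7)=+1; sign (−1)^1·-1^5·+1^3 = +1.
(a,b)_41: α=1, u≡22; β=2, v≡35 (mod 41); (22|41)=-1, (35|41)=-1; sign (−1)^0·-1^2·-1^1 = -1.
(a,b)_29: α=1, u≡6; β=2, v≡28 (mod 29); (6|29)=+1, (28|29)=+1; sign (−1)^0·+1^2·+1^1 = +1.
(a,b)_3: α=-1, u≡2; β=-2, v≡1 (mod 3); (2|3)=-1, (1|3)=+1; sign (−1)^0·-1^-2·+1^-1 = +1.
(a,b)_5: α=0, u≡4; β=-1, v≡3 (mod 5); (4|5)=+1, (3|5)=-1; sign (−1)^0·+1^-1·-1^0 = +1.
(-24969, -35 / ℚ) ramifies at {41, ∞}: a division algebra.

[41, inf]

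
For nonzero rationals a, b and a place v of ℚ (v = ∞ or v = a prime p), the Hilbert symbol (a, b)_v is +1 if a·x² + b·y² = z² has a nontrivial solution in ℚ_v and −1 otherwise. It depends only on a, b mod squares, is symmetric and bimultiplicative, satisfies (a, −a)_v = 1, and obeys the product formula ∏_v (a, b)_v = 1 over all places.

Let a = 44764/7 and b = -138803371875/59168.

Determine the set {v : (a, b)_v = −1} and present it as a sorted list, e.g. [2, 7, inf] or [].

(a, b) ≡ (217, -310) mod (ℚ^×)²; places V = {2, 3, 5, 7, 19, 31, 43, ∞}.
(a,b)_31: α=1, u≡7; β=1, v≡6 (mod 31); (7|31)=+1, (6|31)=-1; sign (−1)^1·+1^1·-1^1 = +1.
(a,b)_3: α=0, u≡1; β=4, v≡2 (mod 3); (1|3)=+1, (2|3)=-1; sign (−1)^0·+1^4·-1^0 = +1.
(a,b)_5: α=0, u≡2; β=5, v≡2 (mod 5); (2|5)=-1, (2|5)=-1; sign (−1)^0·-1^5·-1^0 = -1.
(a,b)_19: α=2, u≡15; β=2, v≡13 (mod 19); (15|19)=-1, (13|19)=-1; sign (−1)^0·-1^2·-1^2 = +1.
(a,b)_2: α=2, β=-5; u≡1, v≡5 (mod 8); ε(u)ε(v)=0·0, αω(v)=2·1, βω(u)=-5·0; sum ≡ 0  ⇒  +1.
(a,b)_43: α=0, u≡37; β=-2, v≡33 (mod 43); (37|43)=-1, (33|43)=-1; sign (−1)^0·-1^-2·-1^0 = +1.
(a,b)_7: α=-1, u≡6; β=2, v≡6 (mod 7); (6|7)=-1, (6|7)=-1; sign (−1)^0·-1^2·-1^-1 = -1.
(a,b)_∞: sgn(217)=+, sgn(-310)=−, so +1.
Ram(217, -310) = {5, 7}; no ℚ_5-point on the conic.

[5, 7]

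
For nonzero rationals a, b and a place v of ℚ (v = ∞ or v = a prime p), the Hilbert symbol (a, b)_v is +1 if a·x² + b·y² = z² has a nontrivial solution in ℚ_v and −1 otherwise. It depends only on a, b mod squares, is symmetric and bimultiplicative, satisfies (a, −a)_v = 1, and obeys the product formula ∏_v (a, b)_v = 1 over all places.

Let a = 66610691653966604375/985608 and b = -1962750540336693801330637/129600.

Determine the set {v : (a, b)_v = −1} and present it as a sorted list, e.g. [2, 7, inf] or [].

Mod squares: a ≡ 46, b ≡ -437437. Check v ∈ {∞, 2, 3, 5, 7, 11, 13, 17, 19, 23}.
v=3: a=3^-6·(≡1), b=3^-4·(≡2) mod 3; (1|3)=+1, (2|3)=-1; (−1)^{-6·-4·1}·(+1)^-4·(-1)^-6 = +1.
v=17: a=17^4·(≡6), b=17^2·(≡14) mod 17; (6|17)=-1, (14|17)=-1; (−1)^{4·2·8}·(-1)^2·(-1)^4 = +1.
v=19: a=19^2·(≡3), b=19^3·(≡7) mod 19; (3|19)=-1, (7|19)=+1; (−1)^{2·3·9}·(-1)^3·(+1)^2 = -1.
v=13: a=13^-2·(≡11), b=13^1·(≡7) mod 13; (11|13)=-1, (7|13)=-1; (−1)^{-2·1·6}·(-1)^1·(-1)^-2 = -1.
v=7: a=7^4·(≡1), b=7^5·(≡5) mod 7; (1|7)=+1, (5|7)=-1; (−1)^{4·5·3}·(+1)^5·(-1)^4 = +1.
v=2: v_2(a)=-3, v_2(b)=-6; units ≡ 7, 3 (mod 8); ε·ε+αω+βω = 1·1+-3·1+-6·0 ≡ 0  ⇒  (a,b)_2 = +1.
v=23: a=23^3·(≡4), b=23^7·(≡6) mod 23; (4|23)=+1, (6|23)=+1; (−1)^{3·7·11}·(+1)^7·(+1)^3 = -1.
v=11: a=11^2·(≡8), b=11^3·(≡4) mod 11; (8|11)=-1, (4|11)=+1; (−1)^{2·3·5}·(-1)^3·(+1)^2 = -1.
v=5: a=5^4·(≡4), b=5^-2·(≡2) mod 5; (4|5)=+1, (2|5)=-1; (−1)^{4·-2·2}·(+1)^-2·(-1)^4 = +1.
v=∞: 46 > 0 and -437437 < 0  ⇒  (a,b)_∞ = +1.
(46, -437437 / ℚ) ramifies at {11, 13, 19, 23}: a division algebra.

[11, 13, 19, 23]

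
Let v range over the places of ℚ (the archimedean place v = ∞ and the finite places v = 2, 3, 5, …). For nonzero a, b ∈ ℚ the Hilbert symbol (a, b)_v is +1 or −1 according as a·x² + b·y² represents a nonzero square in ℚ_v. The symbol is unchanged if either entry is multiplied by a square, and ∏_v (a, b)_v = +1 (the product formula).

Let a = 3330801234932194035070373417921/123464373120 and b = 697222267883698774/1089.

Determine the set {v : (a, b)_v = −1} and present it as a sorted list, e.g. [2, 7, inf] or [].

[29, 31]

(a, b) ≡ (512430, 406) mod (ℚ^×)²; places V = {2, 3, 5, 7, 11, 13, 19, 23, 29, 31, ∞}.
(a,b)_5: α=-1, u≡4; β=0, v≡1 (mod 5); (4|5)=+1, (1|5)=+1; sign (−1)^0·+1^0·+1^-1 = +1.
(a,b)_7: α=6, u≡4; β=3, v≡4 (mod 7); (4|7)=+1, (4|7)=+1; sign (−1)^0·+1^3·+1^6 = +1.
(a,b)_23: α=8, u≡18; β=4, v≡22 (mod 23); (18|23)=+1, (22|23)=-1; sign (−1)^0·+1^4·-1^8 = +1.
(a,b)_2: α=-7, β=1; u≡7, v≡3 (mod 8); ε(u)ε(v)=1·1, αω(v)=-7·1, βω(u)=1·0; sum ≡ 0  ⇒  +1.
(a,b)_29: α=1, u≡16; β=1, v≡18 (mod 29); (16|29)=+1, (18|29)=-1; sign (−1)^0·+1^1·-1^1 = -1.
(a,b)_19: α=5, u≡5; β=4, v≡7 (mod 19); (5|19)=+1, (7|19)=+1; sign (−1)^0·+1^4·+1^5 = +1.
(a,b)_31: α=3, u≡20; β=2, v≡24 (mod 31); (20|31)=+1, (24|31)=-1; sign (−1)^0·+1^2·-1^3 = -1.
(a,b)_13: α=2, u≡1; β=0, v≡10 (mod 13); (1|13)=+1, (10|13)=+1; sign (−1)^0·+1^0·+1^2 = +1.
(a,b)_3: α=-13, u≡2; β=-2, v≡1 (mod 3); (2|3)=-1, (1|3)=+1; sign (−1)^0·-1^-2·+1^-13 = +1.
(a,b)_∞: sgn(512430)=+, sgn(406)=+, so +1.
(a,b)_11: α=-2, u≡6; β=-2, v≡7 (mod 11); (6|11)=-1, (7|11)=-1; sign (−1)^0·-1^-2·-1^-2 = +1.
(512430, 406 / ℚ) ramifies at {29, 31}: a division algebra.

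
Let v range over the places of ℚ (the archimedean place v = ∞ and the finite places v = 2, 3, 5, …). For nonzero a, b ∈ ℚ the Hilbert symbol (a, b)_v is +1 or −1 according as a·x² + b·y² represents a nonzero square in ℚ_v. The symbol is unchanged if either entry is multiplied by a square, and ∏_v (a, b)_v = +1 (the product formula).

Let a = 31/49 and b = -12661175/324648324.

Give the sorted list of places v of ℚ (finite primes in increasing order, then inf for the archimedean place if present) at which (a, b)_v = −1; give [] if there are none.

[17, 31]

(a, b) ≡ (31, -527) mod (ℚ^×)²; places V = {2, 3, 5, 7, 11, 13, 17, 31, ∞}.
(a,b)_3: α=0, u≡1; β=-4, v≡1 (mod 3); (1|3)=+1, (1|3)=+1; sign (−1)^0·+1^-4·+1^0 = +1.
(a,b)_2: α=0, β=-2; u≡7, v≡1 (mod 8); ε(u)ε(v)=1·0, αω(v)=0·0, βω(u)=-2·0; sum ≡ 0  ⇒  +1.
(a,b)_31: α=1, u≡19; β=3, v≡16 (mod 31); (19|31)=+1, (16|31)=+1; sign (−1)^1·+1^3·+1^1 = -1.
(a,b)_13: α=0, u≡7; β=-2, v≡7 (mod 13); (7|13)=-1, (7|13)=-1; sign (−1)^0·-1^-2·-1^0 = +1.
(a,b)_17: α=0, u≡10; β=1, v≡3 (mod 17); (10|17)=-1, (3|17)=-1; sign (−1)^0·-1^1·-1^0 = -1.
(a,b)_7: α=-2, u≡3; β=-2, v≡3 (mod 7); (3|7)=-1, (3|7)=-1; sign (−1)^0·-1^-2·-1^-2 = +1.
(a,b)_5: α=0, u≡4; β=2, v≡2 (mod 5); (4|5)=+1, (2|5)=-1; sign (−1)^0·+1^2·-1^0 = +1.
(a,b)_11: α=0, u≡4; β=-2, v≡1 (mod 11); (4|11)=+1, (1|11)=+1; sign (−1)^0·+1^-2·+1^0 = +1.
(a,b)_∞: sgn(31)=+, sgn(-527)=−, so +1.
|Ram(31, -527)| = 2, even; anisotropic at {17, 31}.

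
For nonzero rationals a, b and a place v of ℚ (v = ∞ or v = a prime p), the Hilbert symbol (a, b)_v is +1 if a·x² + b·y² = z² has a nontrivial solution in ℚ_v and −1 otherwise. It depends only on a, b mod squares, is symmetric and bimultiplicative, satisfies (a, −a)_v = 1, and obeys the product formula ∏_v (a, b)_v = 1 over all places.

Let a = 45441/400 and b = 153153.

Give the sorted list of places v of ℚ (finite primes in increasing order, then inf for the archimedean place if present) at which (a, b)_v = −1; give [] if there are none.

Mod squares: a ≡ 561, b ≡ 17017. Check v ∈ {∞, 2, 3, 5, 7, 11, 13, 17}.
v=17: a=17^1·(≡8), b=17^1·(≡16) mod 17; (8|17)=+1, (16|17)=+1; (−1)^{1·1·8}·(+1)^1·(+1)^1 = +1.
v=11: a=11^1·(≡7), b=11^1·(≡8) mod 11; (7|11)=-1, (8|11)=-1; (−1)^{1·1·5}·(-1)^1·(-1)^1 = -1.
v=13: a=13^0·(≡11), b=13^1·(≡3) mod 13; (11|13)=-1, (3|13)=+1; (−1)^{0·1·6}·(-1)^1·(+1)^0 = -1.
v=7: a=7^0·(≡4), b=7^1·(≡4) mod 7; (4|7)=+1, (4|7)=+1; (−1)^{0·1·3}·(+1)^1·(+1)^0 = +1.
v=5: a=5^-2·(≡1), b=5^0·(≡3) mod 5; (1|5)=+1, (3|5)=-1; (−1)^{-2·0·2}·(+1)^0·(-1)^-2 = +1.
v=3: a=3^5·(≡1), b=3^2·(≡1) mod 3; (1|3)=+1, (1|3)=+1; (−1)^{5·2·1}·(+1)^2·(+1)^5 = +1.
v=∞: 561 > 0 and 17017 > 0  ⇒  (a,b)_∞ = +1.
v=2: v_2(a)=-4, v_2(b)=0; units ≡ 1, 1 (mod 8); ε·ε+αω+βω = 0·0+-4·0+0·0 ≡ 0  ⇒  (a,b)_2 = +1.
|Ram(561, 17017)| = 2, even; anisotropic at {11, 13}.

[11, 13]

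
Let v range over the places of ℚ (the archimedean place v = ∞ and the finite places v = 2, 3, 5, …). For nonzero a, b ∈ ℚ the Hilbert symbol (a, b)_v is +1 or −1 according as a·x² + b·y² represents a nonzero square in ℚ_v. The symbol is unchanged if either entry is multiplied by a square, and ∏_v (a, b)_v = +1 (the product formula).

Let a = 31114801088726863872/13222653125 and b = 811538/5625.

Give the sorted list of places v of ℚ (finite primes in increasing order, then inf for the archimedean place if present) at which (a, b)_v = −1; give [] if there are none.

[2, 3, 5, 13]

(a, b) ≡ (1365, 2) mod (ℚ^×)²; places V = {2, 3, 5, 7, 11, 13, 17, ∞}.
(a,b)_2: α=12, β=1; u≡5, v≡1 (mod 8); ε(u)ε(v)=0·0, αω(v)=12·0, βω(u)=1·1; sum ≡ 1  ⇒  -1.
(a,b)_5: α=-5, u≡3; β=-4, v≡2 (mod 5); (3|5)=-1, (2|5)=-1; sign (−1)^0·-1^-4·-1^-5 = -1.
(a,b)_7: α=9, u≡6; β=4, v≡4 (mod 7); (6|7)=-1, (4|7)=+1; sign (−1)^0·-1^4·+1^9 = +1.
(a,b)_∞: sgn(1365)=+, sgn(2)=+, so +1.
(a,b)_11: α=-4, u≡4; β=0, v≡6 (mod 11); (4|11)=+1, (6|11)=-1; sign (−1)^0·+1^0·-1^-4 = +1.
(a,b)_13: α=7, u≡4; β=2, v≡2 (mod 13); (4|13)=+1, (2|13)=-1; sign (−1)^0·+1^2·-1^7 = -1.
(a,b)_17: α=-2, u≡10; β=0, v≡4 (mod 17); (10|17)=-1, (4|17)=+1; sign (−1)^0·-1^0·+1^-2 = +1.
(a,b)_3: α=1, u≡2; β=-2, v≡2 (mod 3); (2|3)=-1, (2|3)=-1; sign (−1)^0·-1^-2·-1^1 = -1.
Ram(1365, 2) = {2, 3, 5, 13}; no ℚ_2-point on the conic.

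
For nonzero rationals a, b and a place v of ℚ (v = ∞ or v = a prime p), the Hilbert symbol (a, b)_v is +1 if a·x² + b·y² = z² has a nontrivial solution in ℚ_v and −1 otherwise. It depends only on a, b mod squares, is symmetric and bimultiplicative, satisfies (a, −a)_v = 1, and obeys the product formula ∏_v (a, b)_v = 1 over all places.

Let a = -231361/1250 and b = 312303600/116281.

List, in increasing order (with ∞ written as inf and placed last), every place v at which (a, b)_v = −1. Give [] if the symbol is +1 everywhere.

[2, 7]

(a, b) ≡ (-2, 119) mod (ℚ^×)²; places V = {2, 3, 5, 7, 11, 13, 17, 31, 37, ∞}.
(a,b)_3: α=0, u≡1; β=8, v≡2 (mod 3); (1|3)=+1, (2|3)=-1; sign (−1)^0·+1^8·-1^0 = +1.
(a,b)_37: α=2, u≡35; β=0, v≡8 (mod 37); (35|37)=-1, (8|37)=-1; sign (−1)^0·-1^0·-1^2 = +1.
(a,b)_5: α=-4, u≡2; β=2, v≡4 (mod 5); (2|5)=-1, (4|5)=+1; sign (−1)^0·-1^2·+1^-4 = +1.
(a,b)_11: α=0, u≡5; β=-2, v≡1 (mod 11); (5|11)=+1, (1|11)=+1; sign (−1)^0·+1^-2·+1^0 = +1.
(a,b)_∞: sgn(-2)=−, sgn(119)=+, so +1.
(a,b)_17: α=0, u≡1; β=1, v≡5 (mod 17); (1|17)=+1, (5|17)=-1; sign (−1)^0·+1^1·-1^0 = +1.
(a,b)_7: α=0, u≡6; β=1, v≡5 (mod 7); (6|7)=-1, (5|7)=-1; sign (−1)^0·-1^1·-1^0 = -1.
(a,b)_31: α=0, u≡24; β=-2, v≡24 (mod 31); (24|31)=-1, (24|31)=-1; sign (−1)^0·-1^-2·-1^0 = +1.
(a,b)_2: α=-1, β=4; u≡7, v≡7 (mod 8); ε(u)ε(v)=1·1, αω(v)=-1·0, βω(u)=4·0; sum ≡ 1  ⇒  -1.
(a,b)_13: α=2, u≡11; β=0, v≡7 (mod 13); (11|13)=-1, (7|13)=-1; sign (−1)^0·-1^0·-1^2 = +1.
Ram(-2, 119) = {2, 7}; no ℚ_2-point on the conic.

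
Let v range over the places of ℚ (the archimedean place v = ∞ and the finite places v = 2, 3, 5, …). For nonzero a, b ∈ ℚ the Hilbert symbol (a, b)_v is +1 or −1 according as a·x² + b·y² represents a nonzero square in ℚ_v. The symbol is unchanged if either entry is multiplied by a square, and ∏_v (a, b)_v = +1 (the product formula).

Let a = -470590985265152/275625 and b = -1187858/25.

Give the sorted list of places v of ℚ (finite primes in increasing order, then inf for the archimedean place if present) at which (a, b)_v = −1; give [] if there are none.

[17, 23, 31, inf]

Mod squares: a ≡ -782, b ≡ -24242. Check v ∈ {∞, 2, 3, 5, 7, 17, 23, 31}.
v=31: a=31^2·(≡15), b=31^1·(≡21) mod 31; (15|31)=-1, (21|31)=-1; (−1)^{2·1·15}·(-1)^1·(-1)^2 = -1.
v=2: v_2(a)=13, v_2(b)=1; units ≡ 1, 7 (mod 8); ε·ε+αω+βω = 0·1+13·0+1·0 ≡ 0  ⇒  (a,b)_2 = +1.
v=∞: -782 < 0 and -24242 < 0  ⇒  (a,b)_∞ = -1.
v=7: a=7^-2·(≡1), b=7^2·(≡5) mod 7; (1|7)=+1, (5|7)=-1; (−1)^{-2·2·3}·(+1)^2·(-1)^-2 = +1.
v=5: a=5^-4·(≡3), b=5^-2·(≡2) mod 5; (3|5)=-1, (2|5)=-1; (−1)^{-4·-2·2}·(-1)^-2·(-1)^-4 = +1.
v=17: a=17^3·(≡3), b=17^1·(≡8) mod 17; (3|17)=-1, (8|17)=+1; (−1)^{3·1·8}·(-1)^1·(+1)^3 = -1.
v=3: a=3^-2·(≡1), b=3^0·(≡1) mod 3; (1|3)=+1, (1|3)=+1; (−1)^{-2·0·1}·(+1)^0·(+1)^-2 = +1.
v=23: a=23^3·(≡6), b=23^1·(≡6) mod 23; (6|23)=+1, (6|23)=+1; (−1)^{3·1·11}·(+1)^1·(+1)^3 = -1.
(-782, -24242 / ℚ) ramifies at {17, 23, 31, ∞}: a division algebra.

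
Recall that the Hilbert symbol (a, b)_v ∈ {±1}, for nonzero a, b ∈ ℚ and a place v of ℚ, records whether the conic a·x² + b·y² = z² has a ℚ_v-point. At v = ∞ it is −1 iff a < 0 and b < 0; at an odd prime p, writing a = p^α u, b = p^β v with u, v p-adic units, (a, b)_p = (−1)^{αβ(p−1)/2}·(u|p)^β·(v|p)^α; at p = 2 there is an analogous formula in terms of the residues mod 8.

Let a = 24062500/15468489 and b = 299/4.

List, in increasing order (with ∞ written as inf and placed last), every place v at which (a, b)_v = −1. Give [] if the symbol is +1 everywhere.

(a, b) ≡ (385, 299) mod (ℚ^×)²; places V = {2, 3, 5, 7, 11, 13, 19, 23, ∞}.
(a,b)_23: α=-2, u≡22; β=1, v≡9 (mod 23); (22|23)=-1, (9|23)=+1; sign (−1)^0·-1^1·+1^-2 = -1.
(a,b)_5: α=7, u≡2; β=0, v≡1 (mod 5); (2|5)=-1, (1|5)=+1; sign (−1)^0·-1^0·+1^7 = +1.
(a,b)_7: α=1, u≡3; β=0, v≡3 (mod 7); (3|7)=-1, (3|7)=-1; sign (−1)^0·-1^0·-1^1 = -1.
(a,b)_11: α=1, u≡6; β=0, v≡6 (mod 11); (6|11)=-1, (6|11)=-1; sign (−1)^0·-1^0·-1^1 = -1.
(a,b)_∞: sgn(385)=+, sgn(299)=+, so +1.
(a,b)_13: α=0, u≡2; β=1, v≡9 (mod 13); (2|13)=-1, (9|13)=+1; sign (−1)^0·-1^1·+1^0 = -1.
(a,b)_19: α=-2, u≡16; β=0, v≡13 (mod 19); (16|19)=+1, (13|19)=-1; sign (−1)^0·+1^0·-1^-2 = +1.
(a,b)_3: α=-4, u≡1; β=0, v≡2 (mod 3); (1|3)=+1, (2|3)=-1; sign (−1)^0·+1^0·-1^-4 = +1.
(a,b)_2: α=2, β=-2; u≡1, v≡3 (mod 8); ε(u)ε(v)=0·1, αω(v)=2·1, βω(u)=-2·0; sum ≡ 0  ⇒  +1.
Ram(385, 299) = {7, 11, 13, 23}; no ℚ_7-point on the conic.

[7, 11, 13, 23]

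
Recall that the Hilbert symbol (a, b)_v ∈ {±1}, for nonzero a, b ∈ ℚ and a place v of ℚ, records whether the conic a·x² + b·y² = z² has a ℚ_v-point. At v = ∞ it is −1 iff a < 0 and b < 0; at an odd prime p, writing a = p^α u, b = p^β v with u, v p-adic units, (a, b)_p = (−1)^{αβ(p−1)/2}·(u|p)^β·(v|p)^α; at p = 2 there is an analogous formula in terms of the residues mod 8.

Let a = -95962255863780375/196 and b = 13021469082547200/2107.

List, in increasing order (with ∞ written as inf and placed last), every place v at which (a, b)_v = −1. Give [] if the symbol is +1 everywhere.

Mod squares: a ≡ -1615, b ≡ 1591. Check v ∈ {∞, 2, 3, 5, 7, 11, 17, 19, 37, 43}.
v=19: a=19^3·(≡13), b=19^2·(≡18) mod 19; (13|19)=-1, (18|19)=-1; (−1)^{3·2·9}·(-1)^2·(-1)^3 = -1.
v=5: a=5^3·(≡2), b=5^2·(≡4) mod 5; (2|5)=-1, (4|5)=+1; (−1)^{3·2·2}·(-1)^2·(+1)^3 = +1.
v=2: v_2(a)=-2, v_2(b)=10; units ≡ 1, 7 (mod 8); ε·ε+αω+βω = 0·1+-2·0+10·0 ≡ 0  ⇒  (a,b)_2 = +1.
v=7: a=7^-2·(≡2), b=7^-2·(≡2) mod 7; (2|7)=+1, (2|7)=+1; (−1)^{-2·-2·3}·(+1)^-2·(+1)^-2 = +1.
v=17: a=17^3·(≡11), b=17^2·(≡14) mod 17; (11|17)=-1, (14|17)=-1; (−1)^{3·2·8}·(-1)^2·(-1)^3 = -1.
v=43: a=43^2·(≡39), b=43^-1·(≡33) mod 43; (39|43)=-1, (33|43)=-1; (−1)^{2·-1·21}·(-1)^-1·(-1)^2 = -1.
v=37: a=37^2·(≡2), b=37^1·(≡32) mod 37; (2|37)=-1, (32|37)=-1; (−1)^{2·1·18}·(-1)^1·(-1)^2 = -1.
v=11: a=11^0·(≡7), b=11^4·(≡2) mod 11; (7|11)=-1, (2|11)=-1; (−1)^{0·4·5}·(-1)^4·(-1)^0 = +1.
v=∞: -1615 < 0 and 1591 > 0  ⇒  (a,b)_∞ = +1.
v=3: a=3^2·(≡2), b=3^2·(≡1) mod 3; (2|3)=-1, (1|3)=+1; (−1)^{2·2·1}·(-1)^2·(+1)^2 = +1.
(-1615, 1591 / ℚ) ramifies at {17, 19, 37, 43}: a division algebra.

[17, 19, 37, 43]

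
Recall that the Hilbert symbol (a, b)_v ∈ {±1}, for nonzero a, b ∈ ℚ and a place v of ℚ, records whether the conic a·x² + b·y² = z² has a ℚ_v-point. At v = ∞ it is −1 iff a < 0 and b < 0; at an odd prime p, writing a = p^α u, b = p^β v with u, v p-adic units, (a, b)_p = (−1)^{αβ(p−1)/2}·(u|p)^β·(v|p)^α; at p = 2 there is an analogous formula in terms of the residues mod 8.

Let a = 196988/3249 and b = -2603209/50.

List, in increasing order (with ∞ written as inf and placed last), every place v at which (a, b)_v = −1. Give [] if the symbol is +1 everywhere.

(a, b) ≡ (407, -9842) mod (ℚ^×)²; places V = {2, 3, 5, 7, 11, 19, 23, 37, ∞}.
(a,b)_7: α=0, u≡1; β=1, v≡2 (mod 7); (1|7)=+1, (2|7)=+1; sign (−1)^0·+1^1·+1^0 = +1.
(a,b)_2: α=2, β=-1; u≡7, v≡7 (mod 8); ε(u)ε(v)=1·1, αω(v)=2·0, βω(u)=-1·0; sum ≡ 1  ⇒  -1.
(a,b)_5: α=0, u≡2; β=-2, v≡3 (mod 5); (2|5)=-1, (3|5)=-1; sign (−1)^0·-1^-2·-1^0 = +1.
(a,b)_37: α=1, u≡27; β=1, v≡7 (mod 37); (27|37)=+1, (7|37)=+1; sign (−1)^0·+1^1·+1^1 = +1.
(a,b)_19: α=-2, u≡8; β=1, v≡3 (mod 19); (8|19)=-1, (3|19)=-1; sign (−1)^0·-1^1·-1^-2 = -1.
(a,b)_23: α=0, u≡18; β=2, v≡6 (mod 23); (18|23)=+1, (6|23)=+1; sign (−1)^0·+1^2·+1^0 = +1.
(a,b)_∞: sgn(407)=+, sgn(-9842)=−, so +1.
(a,b)_3: α=-2, u≡2; β=0, v≡1 (mod 3); (2|3)=-1, (1|3)=+1; sign (−1)^0·-1^0·+1^-2 = +1.
(a,b)_11: α=3, u≡4; β=0, v≡3 (mod 11); (4|11)=+1, (3|11)=+1; sign (−1)^0·+1^0·+1^3 = +1.
Ram(407, -9842) = {2, 19}; no ℚ_2-point on the conic.

[2, 19]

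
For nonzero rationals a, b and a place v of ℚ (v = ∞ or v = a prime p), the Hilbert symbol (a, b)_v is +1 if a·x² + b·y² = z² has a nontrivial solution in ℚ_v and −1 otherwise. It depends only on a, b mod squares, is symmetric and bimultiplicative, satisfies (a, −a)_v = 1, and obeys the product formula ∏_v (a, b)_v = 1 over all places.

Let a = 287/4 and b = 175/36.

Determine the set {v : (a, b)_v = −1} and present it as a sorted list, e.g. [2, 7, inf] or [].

[2, 41]

Mod squares: a ≡ 287, b ≡ 7. Check v ∈ {∞, 2, 3, 5, 7, 41}.
v=2: v_2(a)=-2, v_2(b)=-2; units ≡ 7, 7 (mod 8); ε·ε+αω+βω = 1·1+-2·0+-2·0 ≡ 1  ⇒  (a,b)_2 = -1.
v=5: a=5^0·(≡3), b=5^2·(≡2) mod 5; (3|5)=-1, (2|5)=-1; (−1)^{0·2·2}·(-1)^2·(-1)^0 = +1.
v=∞: 287 > 0 and 7 > 0  ⇒  (a,b)_∞ = +1.
v=41: a=41^1·(≡12), b=41^0·(≡6) mod 41; (12|41)=-1, (6|41)=-1; (−1)^{1·0·20}·(-1)^0·(-1)^1 = -1.
v=7: a=7^1·(≡5), b=7^1·(≡4) mod 7; (5|7)=-1, (4|7)=+1; (−1)^{1·1·3}·(-1)^1·(+1)^1 = +1.
v=3: a=3^0·(≡2), b=3^-2·(≡1) mod 3; (2|3)=-1, (1|3)=+1; (−1)^{0·-2·1}·(-1)^-2·(+1)^0 = +1.
|Ram(287, 7)| = 2, even; anisotropic at {2, 41}.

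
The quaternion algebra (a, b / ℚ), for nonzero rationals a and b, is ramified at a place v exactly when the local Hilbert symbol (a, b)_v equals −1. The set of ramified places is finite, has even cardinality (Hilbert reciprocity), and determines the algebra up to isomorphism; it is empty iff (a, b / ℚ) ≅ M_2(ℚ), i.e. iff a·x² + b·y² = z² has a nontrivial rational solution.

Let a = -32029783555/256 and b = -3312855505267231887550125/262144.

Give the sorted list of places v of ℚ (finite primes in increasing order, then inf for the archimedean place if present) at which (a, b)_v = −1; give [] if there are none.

[7, 11, 29, inf]

(a, b) ≡ (-595, -189805) mod (ℚ^×)²; places V = {2, 3, 5, 7, 11, 17, 23, 29, ∞}.
(a,b)_29: α=2, u≡18; β=5, v≡1 (mod 29); (18|29)=-1, (1|29)=+1; sign (−1)^0·-1^5·+1^2 = -1.
(a,b)_∞: sgn(-595)=−, sgn(-189805)=−, so -1.
(a,b)_2: α=-8, β=-18; u≡5, v≡3 (mod 8); ε(u)ε(v)=0·1, αω(v)=-8·1, βω(u)=-18·1; sum ≡ 0  ⇒  +1.
(a,b)_5: α=1, u≡4; β=3, v≡1 (mod 5); (4|5)=+1, (1|5)=+1; sign (−1)^0·+1^3·+1^1 = +1.
(a,b)_17: α=1, u≡2; β=3, v≡1 (mod 17); (2|17)=+1, (1|17)=+1; sign (−1)^0·+1^3·+1^1 = +1.
(a,b)_23: α=2, u≡9; β=2, v≡10 (mod 23); (9|23)=+1, (10|23)=-1; sign (−1)^0·+1^2·-1^2 = +1.
(a,b)_7: α=1, u≡5; β=3, v≡5 (mod 7); (5|7)=-1, (5|7)=-1; sign (−1)^1·-1^3·-1^1 = -1.
(a,b)_11: α=2, u≡2; β=5, v≡3 (mod 11); (2|11)=-1, (3|11)=+1; sign (−1)^0·-1^5·+1^2 = -1.
(a,b)_3: α=0, u≡2; β=2, v≡2 (mod 3); (2|3)=-1, (2|3)=-1; sign (−1)^0·-1^2·-1^0 = +1.
Ram(-595, -189805) = {7, 11, 29, ∞}; no ℚ_7-point on the conic.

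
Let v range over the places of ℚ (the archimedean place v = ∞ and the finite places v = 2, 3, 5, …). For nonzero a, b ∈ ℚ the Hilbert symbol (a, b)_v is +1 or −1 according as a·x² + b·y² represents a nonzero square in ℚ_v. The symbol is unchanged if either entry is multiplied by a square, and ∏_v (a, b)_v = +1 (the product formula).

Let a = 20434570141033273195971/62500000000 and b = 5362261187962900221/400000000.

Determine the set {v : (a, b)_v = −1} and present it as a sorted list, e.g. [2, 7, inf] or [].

[7, 19]

Mod squares: a ≡ 19019, b ≡ 6061. Check v ∈ {∞, 2, 3, 5, 7, 11, 13, 17, 19, 29}.
v=13: a=13^7·(≡5), b=13^4·(≡3) mod 13; (5|13)=-1, (3|13)=+1; (−1)^{7·4·6}·(-1)^4·(+1)^7 = +1.
v=29: a=29^4·(≡4), b=29^3·(≡9) mod 29; (4|29)=+1, (9|29)=+1; (−1)^{4·3·14}·(+1)^3·(+1)^4 = +1.
v=3: a=3^2·(≡2), b=3^2·(≡1) mod 3; (2|3)=-1, (1|3)=+1; (−1)^{2·2·1}·(-1)^2·(+1)^2 = +1.
v=∞: 19019 > 0 and 6061 > 0  ⇒  (a,b)_∞ = +1.
v=2: v_2(a)=-8, v_2(b)=-10; units ≡ 3, 5 (mod 8); ε·ε+αω+βω = 1·0+-8·1+-10·1 ≡ 0  ⇒  (a,b)_2 = +1.
v=11: a=11^3·(≡8), b=11^1·(≡4) mod 11; (8|11)=-1, (4|11)=+1; (−1)^{3·1·5}·(-1)^1·(+1)^3 = +1.
v=17: a=17^2·(≡13), b=17^4·(≡1) mod 17; (13|17)=+1, (1|17)=+1; (−1)^{2·4·8}·(+1)^4·(+1)^2 = +1.
v=7: a=7^1·(≡2), b=7^2·(≡6) mod 7; (2|7)=+1, (6|7)=-1; (−1)^{1·2·3}·(+1)^2·(-1)^1 = -1.
v=5: a=5^-12·(≡1), b=5^-8·(≡4) mod 5; (1|5)=+1, (4|5)=+1; (−1)^{-12·-8·2}·(+1)^-8·(+1)^-12 = +1.
v=19: a=19^1·(≡18), b=19^1·(≡13) mod 19; (18|19)=-1, (13|19)=-1; (−1)^{1·1·9}·(-1)^1·(-1)^1 = -1.
(19019, 6061 / ℚ) ramifies at {7, 19}: a division algebra.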